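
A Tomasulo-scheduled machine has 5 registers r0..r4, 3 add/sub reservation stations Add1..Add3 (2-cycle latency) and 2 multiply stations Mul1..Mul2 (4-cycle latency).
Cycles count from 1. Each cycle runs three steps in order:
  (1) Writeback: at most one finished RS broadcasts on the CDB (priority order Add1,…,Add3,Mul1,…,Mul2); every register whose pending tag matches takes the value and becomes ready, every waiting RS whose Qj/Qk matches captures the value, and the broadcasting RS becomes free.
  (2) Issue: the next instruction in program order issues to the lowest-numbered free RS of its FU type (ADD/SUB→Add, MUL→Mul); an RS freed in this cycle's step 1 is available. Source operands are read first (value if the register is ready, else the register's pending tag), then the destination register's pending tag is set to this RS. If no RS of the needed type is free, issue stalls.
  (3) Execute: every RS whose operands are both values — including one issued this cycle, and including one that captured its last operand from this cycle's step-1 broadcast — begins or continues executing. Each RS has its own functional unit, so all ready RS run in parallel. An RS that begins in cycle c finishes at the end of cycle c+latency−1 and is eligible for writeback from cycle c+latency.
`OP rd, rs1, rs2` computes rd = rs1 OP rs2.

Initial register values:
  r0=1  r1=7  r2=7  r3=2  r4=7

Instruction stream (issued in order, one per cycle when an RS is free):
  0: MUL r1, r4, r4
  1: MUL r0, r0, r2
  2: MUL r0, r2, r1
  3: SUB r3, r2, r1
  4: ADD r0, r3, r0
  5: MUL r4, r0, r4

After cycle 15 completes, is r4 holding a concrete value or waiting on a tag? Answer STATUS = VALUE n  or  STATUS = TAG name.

  c1: issue MUL r1<-Mul1  regs: r0:1,r1:Mul1,r2:7,r3:2,r4:7
  c2: issue MUL r0<-Mul2  regs: r0:Mul2,r1:Mul1,r2:7,r3:2,r4:7
  c3: stall  regs: r0:Mul2,r1:Mul1,r2:7,r3:2,r4:7
  c4: stall  regs: r0:Mul2,r1:Mul1,r2:7,r3:2,r4:7
  c5: CDB Mul1=49; issue MUL r0<-Mul1  regs: r0:Mul1,r1:49,r2:7,r3:2,r4:7
  c6: CDB Mul2=7; issue SUB r3<-Add1  regs: r0:Mul1,r1:49,r2:7,r3:Add1,r4:7
  c7: issue ADD r0<-Add2  regs: r0:Add2,r1:49,r2:7,r3:Add1,r4:7
  c8: CDB Add1=-42; issue MUL r4<-Mul2  regs: r0:Add2,r1:49,r2:7,r3:-42,r4:Mul2
  c9: CDB Mul1=343  regs: r0:Add2,r1:49,r2:7,r3:-42,r4:Mul2
  c10: -  regs: r0:Add2,r1:49,r2:7,r3:-42,r4:Mul2
  c11: CDB Add2=301  regs: r0:301,r1:49,r2:7,r3:-42,r4:Mul2
  c12: -  regs: r0:301,r1:49,r2:7,r3:-42,r4:Mul2
  c13: -  regs: r0:301,r1:49,r2:7,r3:-42,r4:Mul2
  c14: -  regs: r0:301,r1:49,r2:7,r3:-42,r4:Mul2
  c15: CDB Mul2=2107  regs: r0:301,r1:49,r2:7,r3:-42,r4:2107

STATUS = VALUE 2107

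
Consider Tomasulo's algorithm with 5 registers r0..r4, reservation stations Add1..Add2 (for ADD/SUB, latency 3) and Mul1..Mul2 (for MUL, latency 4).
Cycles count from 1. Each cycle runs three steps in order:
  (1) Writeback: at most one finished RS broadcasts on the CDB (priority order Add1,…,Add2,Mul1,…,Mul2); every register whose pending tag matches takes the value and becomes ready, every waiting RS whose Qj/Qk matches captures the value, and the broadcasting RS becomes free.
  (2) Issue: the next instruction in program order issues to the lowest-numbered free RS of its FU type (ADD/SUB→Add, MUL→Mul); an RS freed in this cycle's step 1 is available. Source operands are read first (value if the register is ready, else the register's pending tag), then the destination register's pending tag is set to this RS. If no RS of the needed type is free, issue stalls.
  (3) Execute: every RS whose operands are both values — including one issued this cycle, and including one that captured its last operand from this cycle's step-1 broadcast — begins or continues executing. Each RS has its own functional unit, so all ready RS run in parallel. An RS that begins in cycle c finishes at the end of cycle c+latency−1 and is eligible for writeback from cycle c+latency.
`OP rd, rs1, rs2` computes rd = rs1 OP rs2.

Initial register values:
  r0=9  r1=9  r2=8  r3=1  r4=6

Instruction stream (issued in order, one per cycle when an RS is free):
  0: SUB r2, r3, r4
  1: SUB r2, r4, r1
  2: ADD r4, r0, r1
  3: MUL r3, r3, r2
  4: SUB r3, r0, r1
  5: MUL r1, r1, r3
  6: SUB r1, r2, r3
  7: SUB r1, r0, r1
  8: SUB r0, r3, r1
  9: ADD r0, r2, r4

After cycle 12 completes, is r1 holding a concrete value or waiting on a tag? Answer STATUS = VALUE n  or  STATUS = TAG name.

c1: issue SUB r2<-Add1 | r0:9,r1:9,r2:Add1,r3:1,r4:6
c2: issue SUB r2<-Add2 | r0:9,r1:9,r2:Add2,r3:1,r4:6
c3: stall | r0:9,r1:9,r2:Add2,r3:1,r4:6
c4: CDB Add1=-5; issue ADD r4<-Add1 | r0:9,r1:9,r2:Add2,r3:1,r4:Add1
c5: CDB Add2=-3; issue MUL r3<-Mul1 | r0:9,r1:9,r2:-3,r3:Mul1,r4:Add1
c6: issue SUB r3<-Add2 | r0:9,r1:9,r2:-3,r3:Add2,r4:Add1
c7: CDB Add1=18; issue MUL r1<-Mul2 | r0:9,r1:Mul2,r2:-3,r3:Add2,r4:18
c8: issue SUB r1<-Add1 | r0:9,r1:Add1,r2:-3,r3:Add2,r4:18
c9: CDB Add2=0; issue SUB r1<-Add2 | r0:9,r1:Add2,r2:-3,r3:0,r4:18
c10: CDB Mul1=-3; stall | r0:9,r1:Add2,r2:-3,r3:0,r4:18
c11: stall | r0:9,r1:Add2,r2:-3,r3:0,r4:18
c12: CDB Add1=-3; issue SUB r0<-Add1 | r0:Add1,r1:Add2,r2:-3,r3:0,r4:18

STATUS = TAG Add2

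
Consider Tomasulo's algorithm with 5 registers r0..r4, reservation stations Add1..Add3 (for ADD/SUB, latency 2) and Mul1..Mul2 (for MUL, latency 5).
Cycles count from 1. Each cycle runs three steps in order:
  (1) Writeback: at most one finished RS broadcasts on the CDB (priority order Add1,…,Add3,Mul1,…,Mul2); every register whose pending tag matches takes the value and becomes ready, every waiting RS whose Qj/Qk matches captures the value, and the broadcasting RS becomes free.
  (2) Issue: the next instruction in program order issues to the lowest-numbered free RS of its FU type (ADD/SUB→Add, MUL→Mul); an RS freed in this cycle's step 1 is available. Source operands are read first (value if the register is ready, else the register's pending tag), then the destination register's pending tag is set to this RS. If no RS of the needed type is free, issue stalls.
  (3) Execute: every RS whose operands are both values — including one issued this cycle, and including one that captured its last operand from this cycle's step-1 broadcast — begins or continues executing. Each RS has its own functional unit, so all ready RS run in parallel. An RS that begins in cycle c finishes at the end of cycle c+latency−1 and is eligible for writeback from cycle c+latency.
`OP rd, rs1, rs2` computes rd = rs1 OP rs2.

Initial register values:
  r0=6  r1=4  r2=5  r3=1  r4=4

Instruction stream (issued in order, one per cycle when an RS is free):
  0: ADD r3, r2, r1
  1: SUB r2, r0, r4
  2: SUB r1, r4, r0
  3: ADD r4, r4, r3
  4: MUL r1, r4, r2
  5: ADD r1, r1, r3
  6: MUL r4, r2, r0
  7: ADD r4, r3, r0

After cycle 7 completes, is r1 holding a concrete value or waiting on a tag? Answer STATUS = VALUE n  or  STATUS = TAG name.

  c1: issue ADD r3<-Add1  regs: r0:6,r1:4,r2:5,r3:Add1,r4:4
  c2: issue SUB r2<-Add2  regs: r0:6,r1:4,r2:Add2,r3:Add1,r4:4
  c3: CDB Add1=9; issue SUB r1<-Add1  regs: r0:6,r1:Add1,r2:Add2,r3:9,r4:4
  c4: CDB Add2=2; issue ADD r4<-Add2  regs: r0:6,r1:Add1,r2:2,r3:9,r4:Add2
  c5: CDB Add1=-2; issue MUL r1<-Mul1  regs: r0:6,r1:Mul1,r2:2,r3:9,r4:Add2
  c6: CDB Add2=13; issue ADD r1<-Add1  regs: r0:6,r1:Add1,r2:2,r3:9,r4:13
  c7: issue MUL r4<-Mul2  regs: r0:6,r1:Add1,r2:2,r3:9,r4:Mul2

STATUS = TAG Add1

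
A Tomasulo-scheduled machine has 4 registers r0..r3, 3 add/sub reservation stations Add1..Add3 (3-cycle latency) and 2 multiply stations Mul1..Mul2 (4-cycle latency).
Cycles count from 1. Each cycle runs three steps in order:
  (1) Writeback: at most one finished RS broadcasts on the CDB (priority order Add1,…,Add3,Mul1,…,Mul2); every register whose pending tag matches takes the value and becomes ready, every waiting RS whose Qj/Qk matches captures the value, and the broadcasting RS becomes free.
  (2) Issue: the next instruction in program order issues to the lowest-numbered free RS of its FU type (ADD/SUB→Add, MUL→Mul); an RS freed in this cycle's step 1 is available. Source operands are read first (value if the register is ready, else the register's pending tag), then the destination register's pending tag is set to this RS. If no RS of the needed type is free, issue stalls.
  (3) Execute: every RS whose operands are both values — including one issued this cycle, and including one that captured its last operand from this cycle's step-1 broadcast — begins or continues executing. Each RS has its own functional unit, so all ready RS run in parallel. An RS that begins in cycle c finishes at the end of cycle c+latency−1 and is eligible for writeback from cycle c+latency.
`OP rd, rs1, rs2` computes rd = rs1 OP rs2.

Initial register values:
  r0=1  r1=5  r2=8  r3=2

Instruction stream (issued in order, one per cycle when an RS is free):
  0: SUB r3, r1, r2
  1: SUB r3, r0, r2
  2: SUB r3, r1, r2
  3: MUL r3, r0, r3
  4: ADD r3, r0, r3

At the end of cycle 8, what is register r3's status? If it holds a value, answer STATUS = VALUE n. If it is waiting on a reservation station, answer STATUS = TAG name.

  c1: issue SUB r3<-Add1  regs: r0:1,r1:5,r2:8,r3:Add1
  c2: issue SUB r3<-Add2  regs: r0:1,r1:5,r2:8,r3:Add2
  c3: issue SUB r3<-Add3  regs: r0:1,r1:5,r2:8,r3:Add3
  c4: CDB Add1=-3; issue MUL r3<-Mul1  regs: r0:1,r1:5,r2:8,r3:Mul1
  c5: CDB Add2=-7; issue ADD r3<-Add1  regs: r0:1,r1:5,r2:8,r3:Add1
  c6: CDB Add3=-3  regs: r0:1,r1:5,r2:8,r3:Add1
  c7: -  regs: r0:1,r1:5,r2:8,r3:Add1
  c8: -  regs: r0:1,r1:5,r2:8,r3:Add1

STATUS = TAG Add1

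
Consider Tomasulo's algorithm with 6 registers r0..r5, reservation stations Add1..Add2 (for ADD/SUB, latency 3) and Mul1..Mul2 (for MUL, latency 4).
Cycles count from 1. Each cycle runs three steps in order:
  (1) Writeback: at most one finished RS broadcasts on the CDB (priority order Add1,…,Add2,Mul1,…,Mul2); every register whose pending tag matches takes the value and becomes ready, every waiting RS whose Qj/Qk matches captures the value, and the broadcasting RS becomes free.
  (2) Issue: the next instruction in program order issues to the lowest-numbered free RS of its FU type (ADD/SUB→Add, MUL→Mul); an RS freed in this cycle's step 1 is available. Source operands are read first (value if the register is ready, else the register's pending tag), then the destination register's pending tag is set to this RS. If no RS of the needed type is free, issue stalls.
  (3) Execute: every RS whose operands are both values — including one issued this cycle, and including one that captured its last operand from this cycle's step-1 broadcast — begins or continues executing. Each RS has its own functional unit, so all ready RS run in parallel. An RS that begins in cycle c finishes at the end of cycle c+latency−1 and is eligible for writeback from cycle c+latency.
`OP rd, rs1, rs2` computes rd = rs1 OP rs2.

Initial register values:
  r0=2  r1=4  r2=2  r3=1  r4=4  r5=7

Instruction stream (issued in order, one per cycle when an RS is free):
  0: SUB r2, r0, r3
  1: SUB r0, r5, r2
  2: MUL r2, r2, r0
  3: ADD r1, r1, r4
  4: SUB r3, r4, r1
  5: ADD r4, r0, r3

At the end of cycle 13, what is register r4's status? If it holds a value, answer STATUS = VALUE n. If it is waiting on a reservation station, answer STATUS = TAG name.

cycle 1: issue SUB r2<-Add1 // r0:2,r1:4,r2:Add1,r3:1,r4:4,r5:7
cycle 2: issue SUB r0<-Add2 // r0:Add2,r1:4,r2:Add1,r3:1,r4:4,r5:7
cycle 3: issue MUL r2<-Mul1 // r0:Add2,r1:4,r2:Mul1,r3:1,r4:4,r5:7
cycle 4: CDB Add1=1; issue ADD r1<-Add1 // r0:Add2,r1:Add1,r2:Mul1,r3:1,r4:4,r5:7
cycle 5: stall // r0:Add2,r1:Add1,r2:Mul1,r3:1,r4:4,r5:7
cycle 6: stall // r0:Add2,r1:Add1,r2:Mul1,r3:1,r4:4,r5:7
cycle 7: CDB Add1=8; issue SUB r3<-Add1 // r0:Add2,r1:8,r2:Mul1,r3:Add1,r4:4,r5:7
cycle 8: CDB Add2=6; issue ADD r4<-Add2 // r0:6,r1:8,r2:Mul1,r3:Add1,r4:Add2,r5:7
cycle 9: - // r0:6,r1:8,r2:Mul1,r3:Add1,r4:Add2,r5:7
cycle 10: CDB Add1=-4 // r0:6,r1:8,r2:Mul1,r3:-4,r4:Add2,r5:7
cycle 11: - // r0:6,r1:8,r2:Mul1,r3:-4,r4:Add2,r5:7
cycle 12: CDB Mul1=6 // r0:6,r1:8,r2:6,r3:-4,r4:Add2,r5:7
cycle 13: CDB Add2=2 // r0:6,r1:8,r2:6,r3:-4,r4:2,r5:7

STATUS = VALUE 2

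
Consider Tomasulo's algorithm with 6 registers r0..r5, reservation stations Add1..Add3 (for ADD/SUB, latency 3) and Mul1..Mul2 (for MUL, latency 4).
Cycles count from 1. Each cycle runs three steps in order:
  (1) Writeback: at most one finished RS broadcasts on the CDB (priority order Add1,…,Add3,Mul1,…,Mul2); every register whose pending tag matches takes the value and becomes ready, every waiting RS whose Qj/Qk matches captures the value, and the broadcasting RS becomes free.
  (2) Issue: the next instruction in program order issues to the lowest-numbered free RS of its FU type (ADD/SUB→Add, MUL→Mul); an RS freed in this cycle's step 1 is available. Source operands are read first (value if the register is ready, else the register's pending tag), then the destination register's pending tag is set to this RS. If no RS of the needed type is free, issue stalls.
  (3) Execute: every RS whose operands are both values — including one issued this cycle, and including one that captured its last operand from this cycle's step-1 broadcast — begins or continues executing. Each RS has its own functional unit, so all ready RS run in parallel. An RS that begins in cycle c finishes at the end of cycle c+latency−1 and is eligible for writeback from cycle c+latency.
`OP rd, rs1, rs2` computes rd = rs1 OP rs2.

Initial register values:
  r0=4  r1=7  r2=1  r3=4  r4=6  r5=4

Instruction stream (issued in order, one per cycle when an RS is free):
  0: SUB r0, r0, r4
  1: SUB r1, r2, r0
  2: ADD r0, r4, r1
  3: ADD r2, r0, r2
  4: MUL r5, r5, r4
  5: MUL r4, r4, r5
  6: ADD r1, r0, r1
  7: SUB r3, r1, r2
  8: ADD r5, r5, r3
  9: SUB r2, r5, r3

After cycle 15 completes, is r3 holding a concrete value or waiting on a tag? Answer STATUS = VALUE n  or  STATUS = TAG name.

c1: issue SUB r0<-Add1 | r0:Add1,r1:7,r2:1,r3:4,r4:6,r5:4
c2: issue SUB r1<-Add2 | r0:Add1,r1:Add2,r2:1,r3:4,r4:6,r5:4
c3: issue ADD r0<-Add3 | r0:Add3,r1:Add2,r2:1,r3:4,r4:6,r5:4
c4: CDB Add1=-2; issue ADD r2<-Add1 | r0:Add3,r1:Add2,r2:Add1,r3:4,r4:6,r5:4
c5: issue MUL r5<-Mul1 | r0:Add3,r1:Add2,r2:Add1,r3:4,r4:6,r5:Mul1
c6: issue MUL r4<-Mul2 | r0:Add3,r1:Add2,r2:Add1,r3:4,r4:Mul2,r5:Mul1
c7: CDB Add2=3; issue ADD r1<-Add2 | r0:Add3,r1:Add2,r2:Add1,r3:4,r4:Mul2,r5:Mul1
c8: stall | r0:Add3,r1:Add2,r2:Add1,r3:4,r4:Mul2,r5:Mul1
c9: CDB Mul1=24; stall | r0:Add3,r1:Add2,r2:Add1,r3:4,r4:Mul2,r5:24
c10: CDB Add3=9; issue SUB r3<-Add3 | r0:9,r1:Add2,r2:Add1,r3:Add3,r4:Mul2,r5:24
c11: stall | r0:9,r1:Add2,r2:Add1,r3:Add3,r4:Mul2,r5:24
c12: stall | r0:9,r1:Add2,r2:Add1,r3:Add3,r4:Mul2,r5:24
c13: CDB Add1=10; issue ADD r5<-Add1 | r0:9,r1:Add2,r2:10,r3:Add3,r4:Mul2,r5:Add1
c14: CDB Add2=12; issue SUB r2<-Add2 | r0:9,r1:12,r2:Add2,r3:Add3,r4:Mul2,r5:Add1
c15: CDB Mul2=144 | r0:9,r1:12,r2:Add2,r3:Add3,r4:144,r5:Add1

STATUS = TAG Add3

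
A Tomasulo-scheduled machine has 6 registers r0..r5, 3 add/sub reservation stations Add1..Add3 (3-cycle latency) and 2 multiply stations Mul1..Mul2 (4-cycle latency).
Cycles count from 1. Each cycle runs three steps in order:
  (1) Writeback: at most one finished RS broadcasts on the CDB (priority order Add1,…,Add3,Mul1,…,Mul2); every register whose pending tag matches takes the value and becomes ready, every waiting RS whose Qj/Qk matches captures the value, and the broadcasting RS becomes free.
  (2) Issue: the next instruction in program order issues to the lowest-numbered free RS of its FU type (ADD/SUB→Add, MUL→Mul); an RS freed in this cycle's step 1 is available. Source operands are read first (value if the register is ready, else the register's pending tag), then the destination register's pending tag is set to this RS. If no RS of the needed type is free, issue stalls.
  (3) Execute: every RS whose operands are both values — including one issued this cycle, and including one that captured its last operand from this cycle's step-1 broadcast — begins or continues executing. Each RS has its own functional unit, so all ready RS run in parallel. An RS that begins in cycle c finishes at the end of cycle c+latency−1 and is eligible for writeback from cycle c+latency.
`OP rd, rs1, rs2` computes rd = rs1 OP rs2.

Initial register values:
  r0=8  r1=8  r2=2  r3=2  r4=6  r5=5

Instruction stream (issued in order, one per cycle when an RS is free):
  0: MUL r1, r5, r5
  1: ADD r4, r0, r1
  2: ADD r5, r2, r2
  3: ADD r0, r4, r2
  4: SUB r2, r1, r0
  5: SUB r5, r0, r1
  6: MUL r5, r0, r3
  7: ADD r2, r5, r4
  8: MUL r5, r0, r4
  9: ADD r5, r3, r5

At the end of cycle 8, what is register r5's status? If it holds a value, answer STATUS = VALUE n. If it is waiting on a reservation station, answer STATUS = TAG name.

STATUS = TAG Add1

cycle 1: issue MUL r1<-Mul1 // r0:8,r1:Mul1,r2:2,r3:2,r4:6,r5:5
cycle 2: issue ADD r4<-Add1 // r0:8,r1:Mul1,r2:2,r3:2,r4:Add1,r5:5
cycle 3: issue ADD r5<-Add2 // r0:8,r1:Mul1,r2:2,r3:2,r4:Add1,r5:Add2
cycle 4: issue ADD r0<-Add3 // r0:Add3,r1:Mul1,r2:2,r3:2,r4:Add1,r5:Add2
cycle 5: CDB Mul1=25; stall // r0:Add3,r1:25,r2:2,r3:2,r4:Add1,r5:Add2
cycle 6: CDB Add2=4; issue SUB r2<-Add2 // r0:Add3,r1:25,r2:Add2,r3:2,r4:Add1,r5:4
cycle 7: stall // r0:Add3,r1:25,r2:Add2,r3:2,r4:Add1,r5:4
cycle 8: CDB Add1=33; issue SUB r5<-Add1 // r0:Add3,r1:25,r2:Add2,r3:2,r4:33,r5:Add1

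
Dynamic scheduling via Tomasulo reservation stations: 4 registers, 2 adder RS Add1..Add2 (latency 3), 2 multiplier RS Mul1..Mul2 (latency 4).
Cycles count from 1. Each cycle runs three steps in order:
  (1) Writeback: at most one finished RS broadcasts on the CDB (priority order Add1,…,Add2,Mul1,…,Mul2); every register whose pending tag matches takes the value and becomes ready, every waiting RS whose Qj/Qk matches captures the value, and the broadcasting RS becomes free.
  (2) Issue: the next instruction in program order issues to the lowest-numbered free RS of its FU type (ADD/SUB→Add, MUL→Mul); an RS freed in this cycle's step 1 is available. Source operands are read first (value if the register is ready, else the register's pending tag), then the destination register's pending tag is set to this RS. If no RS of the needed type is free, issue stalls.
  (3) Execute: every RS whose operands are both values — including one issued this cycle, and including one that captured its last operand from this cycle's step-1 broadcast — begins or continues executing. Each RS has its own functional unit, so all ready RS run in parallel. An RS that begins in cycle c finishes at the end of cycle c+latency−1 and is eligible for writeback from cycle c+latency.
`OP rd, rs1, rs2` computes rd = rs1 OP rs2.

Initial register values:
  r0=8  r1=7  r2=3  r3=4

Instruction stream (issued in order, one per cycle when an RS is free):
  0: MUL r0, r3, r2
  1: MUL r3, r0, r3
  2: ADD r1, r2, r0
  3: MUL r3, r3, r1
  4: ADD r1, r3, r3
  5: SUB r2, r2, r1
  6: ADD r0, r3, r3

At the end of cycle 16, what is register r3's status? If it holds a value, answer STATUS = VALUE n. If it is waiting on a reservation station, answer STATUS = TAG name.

cycle 1: issue MUL r0<-Mul1 // r0:Mul1,r1:7,r2:3,r3:4
cycle 2: issue MUL r3<-Mul2 // r0:Mul1,r1:7,r2:3,r3:Mul2
cycle 3: issue ADD r1<-Add1 // r0:Mul1,r1:Add1,r2:3,r3:Mul2
cycle 4: stall // r0:Mul1,r1:Add1,r2:3,r3:Mul2
cycle 5: CDB Mul1=12; issue MUL r3<-Mul1 // r0:12,r1:Add1,r2:3,r3:Mul1
cycle 6: issue ADD r1<-Add2 // r0:12,r1:Add2,r2:3,r3:Mul1
cycle 7: stall // r0:12,r1:Add2,r2:3,r3:Mul1
cycle 8: CDB Add1=15; issue SUB r2<-Add1 // r0:12,r1:Add2,r2:Add1,r3:Mul1
cycle 9: CDB Mul2=48; stall // r0:12,r1:Add2,r2:Add1,r3:Mul1
cycle 10: stall // r0:12,r1:Add2,r2:Add1,r3:Mul1
cycle 11: stall // r0:12,r1:Add2,r2:Add1,r3:Mul1
cycle 12: stall // r0:12,r1:Add2,r2:Add1,r3:Mul1
cycle 13: CDB Mul1=720; stall // r0:12,r1:Add2,r2:Add1,r3:720
cycle 14: stall // r0:12,r1:Add2,r2:Add1,r3:720
cycle 15: stall // r0:12,r1:Add2,r2:Add1,r3:720
cycle 16: CDB Add2=1440; issue ADD r0<-Add2 // r0:Add2,r1:1440,r2:Add1,r3:720

STATUS = VALUE 720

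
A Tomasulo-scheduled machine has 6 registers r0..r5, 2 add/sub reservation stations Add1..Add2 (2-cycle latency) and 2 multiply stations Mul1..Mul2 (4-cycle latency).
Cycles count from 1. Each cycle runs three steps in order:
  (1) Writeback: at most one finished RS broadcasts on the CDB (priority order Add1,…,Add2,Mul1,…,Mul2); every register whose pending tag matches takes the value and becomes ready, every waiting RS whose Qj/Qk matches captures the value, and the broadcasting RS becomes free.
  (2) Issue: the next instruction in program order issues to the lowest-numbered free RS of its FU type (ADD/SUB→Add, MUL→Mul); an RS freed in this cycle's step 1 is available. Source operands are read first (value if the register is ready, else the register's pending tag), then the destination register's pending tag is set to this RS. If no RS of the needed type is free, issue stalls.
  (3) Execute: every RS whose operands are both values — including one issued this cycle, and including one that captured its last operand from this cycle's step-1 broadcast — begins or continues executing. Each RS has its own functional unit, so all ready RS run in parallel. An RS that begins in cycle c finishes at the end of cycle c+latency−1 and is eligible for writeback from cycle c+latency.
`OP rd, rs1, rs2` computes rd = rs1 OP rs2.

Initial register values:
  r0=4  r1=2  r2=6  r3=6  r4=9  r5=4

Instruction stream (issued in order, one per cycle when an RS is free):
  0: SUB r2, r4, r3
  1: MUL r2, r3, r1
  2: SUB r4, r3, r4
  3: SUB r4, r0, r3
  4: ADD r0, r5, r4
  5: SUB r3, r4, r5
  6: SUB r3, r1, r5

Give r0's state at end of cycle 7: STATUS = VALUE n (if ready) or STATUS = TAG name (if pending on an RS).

STATUS = TAG Add1

c1: issue SUB r2<-Add1 | r0:4,r1:2,r2:Add1,r3:6,r4:9,r5:4
c2: issue MUL r2<-Mul1 | r0:4,r1:2,r2:Mul1,r3:6,r4:9,r5:4
c3: CDB Add1=3; issue SUB r4<-Add1 | r0:4,r1:2,r2:Mul1,r3:6,r4:Add1,r5:4
c4: issue SUB r4<-Add2 | r0:4,r1:2,r2:Mul1,r3:6,r4:Add2,r5:4
c5: CDB Add1=-3; issue ADD r0<-Add1 | r0:Add1,r1:2,r2:Mul1,r3:6,r4:Add2,r5:4
c6: CDB Add2=-2; issue SUB r3<-Add2 | r0:Add1,r1:2,r2:Mul1,r3:Add2,r4:-2,r5:4
c7: CDB Mul1=12; stall | r0:Add1,r1:2,r2:12,r3:Add2,r4:-2,r5:4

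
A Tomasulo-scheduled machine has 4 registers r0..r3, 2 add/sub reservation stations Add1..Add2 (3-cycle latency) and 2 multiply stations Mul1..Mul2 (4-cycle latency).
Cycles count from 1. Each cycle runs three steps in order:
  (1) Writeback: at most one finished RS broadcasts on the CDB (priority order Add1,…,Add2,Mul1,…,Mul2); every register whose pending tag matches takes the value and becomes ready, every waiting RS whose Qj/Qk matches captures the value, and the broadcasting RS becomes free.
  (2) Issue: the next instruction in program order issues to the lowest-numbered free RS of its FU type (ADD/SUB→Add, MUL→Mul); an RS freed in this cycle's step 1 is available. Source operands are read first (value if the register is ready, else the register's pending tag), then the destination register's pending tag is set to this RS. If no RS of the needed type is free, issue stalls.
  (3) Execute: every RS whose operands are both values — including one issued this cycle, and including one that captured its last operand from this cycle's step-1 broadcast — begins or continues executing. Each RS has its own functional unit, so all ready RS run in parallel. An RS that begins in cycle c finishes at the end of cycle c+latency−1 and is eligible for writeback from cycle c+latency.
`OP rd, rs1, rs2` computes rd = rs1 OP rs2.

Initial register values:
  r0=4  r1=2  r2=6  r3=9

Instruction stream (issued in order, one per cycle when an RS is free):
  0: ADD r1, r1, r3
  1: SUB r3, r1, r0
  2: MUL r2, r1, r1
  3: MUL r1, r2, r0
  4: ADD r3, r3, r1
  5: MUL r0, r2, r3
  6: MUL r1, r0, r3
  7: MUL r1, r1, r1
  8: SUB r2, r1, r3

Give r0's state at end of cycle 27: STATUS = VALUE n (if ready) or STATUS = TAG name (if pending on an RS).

STATUS = VALUE 59411

cycle 1: issue ADD r1<-Add1 // r0:4,r1:Add1,r2:6,r3:9
cycle 2: issue SUB r3<-Add2 // r0:4,r1:Add1,r2:6,r3:Add2
cycle 3: issue MUL r2<-Mul1 // r0:4,r1:Add1,r2:Mul1,r3:Add2
cycle 4: CDB Add1=11; issue MUL r1<-Mul2 // r0:4,r1:Mul2,r2:Mul1,r3:Add2
cycle 5: issue ADD r3<-Add1 // r0:4,r1:Mul2,r2:Mul1,r3:Add1
cycle 6: stall // r0:4,r1:Mul2,r2:Mul1,r3:Add1
cycle 7: CDB Add2=7; stall // r0:4,r1:Mul2,r2:Mul1,r3:Add1
cycle 8: CDB Mul1=121; issue MUL r0<-Mul1 // r0:Mul1,r1:Mul2,r2:121,r3:Add1
cycle 9: stall // r0:Mul1,r1:Mul2,r2:121,r3:Add1
cycle 10: stall // r0:Mul1,r1:Mul2,r2:121,r3:Add1
cycle 11: stall // r0:Mul1,r1:Mul2,r2:121,r3:Add1
cycle 12: CDB Mul2=484; issue MUL r1<-Mul2 // r0:Mul1,r1:Mul2,r2:121,r3:Add1
cycle 13: stall // r0:Mul1,r1:Mul2,r2:121,r3:Add1
cycle 14: stall // r0:Mul1,r1:Mul2,r2:121,r3:Add1
cycle 15: CDB Add1=491; stall // r0:Mul1,r1:Mul2,r2:121,r3:491
cycle 16: stall // r0:Mul1,r1:Mul2,r2:121,r3:491
cycle 17: stall // r0:Mul1,r1:Mul2,r2:121,r3:491
cycle 18: stall // r0:Mul1,r1:Mul2,r2:121,r3:491
cycle 19: CDB Mul1=59411; issue MUL r1<-Mul1 // r0:59411,r1:Mul1,r2:121,r3:491
cycle 20: issue SUB r2<-Add1 // r0:59411,r1:Mul1,r2:Add1,r3:491
cycle 21: - // r0:59411,r1:Mul1,r2:Add1,r3:491
cycle 22: - // r0:59411,r1:Mul1,r2:Add1,r3:491
cycle 23: CDB Mul2=29170801 // r0:59411,r1:Mul1,r2:Add1,r3:491
cycle 24: - // r0:59411,r1:Mul1,r2:Add1,r3:491
cycle 25: - // r0:59411,r1:Mul1,r2:Add1,r3:491
cycle 26: - // r0:59411,r1:Mul1,r2:Add1,r3:491
cycle 27: CDB Mul1=850935630981601 // r0:59411,r1:850935630981601,r2:Add1,r3:491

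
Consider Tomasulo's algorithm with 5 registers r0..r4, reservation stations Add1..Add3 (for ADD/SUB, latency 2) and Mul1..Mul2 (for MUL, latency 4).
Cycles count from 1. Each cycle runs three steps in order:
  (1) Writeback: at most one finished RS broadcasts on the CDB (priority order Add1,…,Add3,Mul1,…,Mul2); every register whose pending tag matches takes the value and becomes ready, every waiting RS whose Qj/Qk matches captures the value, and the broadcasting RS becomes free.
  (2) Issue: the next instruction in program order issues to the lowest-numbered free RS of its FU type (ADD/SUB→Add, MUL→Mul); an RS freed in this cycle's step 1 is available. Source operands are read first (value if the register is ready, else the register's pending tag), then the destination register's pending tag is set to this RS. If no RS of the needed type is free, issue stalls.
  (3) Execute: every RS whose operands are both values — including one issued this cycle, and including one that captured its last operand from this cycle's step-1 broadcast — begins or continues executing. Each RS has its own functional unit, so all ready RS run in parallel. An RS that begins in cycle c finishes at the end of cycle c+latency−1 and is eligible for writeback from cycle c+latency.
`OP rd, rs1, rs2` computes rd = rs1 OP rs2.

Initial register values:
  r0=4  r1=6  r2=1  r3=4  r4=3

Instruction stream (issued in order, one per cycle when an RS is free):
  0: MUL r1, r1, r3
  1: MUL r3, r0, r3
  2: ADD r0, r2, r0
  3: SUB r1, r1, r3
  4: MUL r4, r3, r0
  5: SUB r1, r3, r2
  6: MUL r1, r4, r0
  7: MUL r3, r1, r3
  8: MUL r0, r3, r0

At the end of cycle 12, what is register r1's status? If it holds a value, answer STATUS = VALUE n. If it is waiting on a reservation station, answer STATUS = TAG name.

STATUS = TAG Mul2

  c1: issue MUL r1<-Mul1  regs: r0:4,r1:Mul1,r2:1,r3:4,r4:3
  c2: issue MUL r3<-Mul2  regs: r0:4,r1:Mul1,r2:1,r3:Mul2,r4:3
  c3: issue ADD r0<-Add1  regs: r0:Add1,r1:Mul1,r2:1,r3:Mul2,r4:3
  c4: issue SUB r1<-Add2  regs: r0:Add1,r1:Add2,r2:1,r3:Mul2,r4:3
  c5: CDB Add1=5; stall  regs: r0:5,r1:Add2,r2:1,r3:Mul2,r4:3
  c6: CDB Mul1=24; issue MUL r4<-Mul1  regs: r0:5,r1:Add2,r2:1,r3:Mul2,r4:Mul1
  c7: CDB Mul2=16; issue SUB r1<-Add1  regs: r0:5,r1:Add1,r2:1,r3:16,r4:Mul1
  c8: issue MUL r1<-Mul2  regs: r0:5,r1:Mul2,r2:1,r3:16,r4:Mul1
  c9: CDB Add1=15; stall  regs: r0:5,r1:Mul2,r2:1,r3:16,r4:Mul1
  c10: CDB Add2=8; stall  regs: r0:5,r1:Mul2,r2:1,r3:16,r4:Mul1
  c11: CDB Mul1=80; issue MUL r3<-Mul1  regs: r0:5,r1:Mul2,r2:1,r3:Mul1,r4:80
  c12: stall  regs: r0:5,r1:Mul2,r2:1,r3:Mul1,r4:80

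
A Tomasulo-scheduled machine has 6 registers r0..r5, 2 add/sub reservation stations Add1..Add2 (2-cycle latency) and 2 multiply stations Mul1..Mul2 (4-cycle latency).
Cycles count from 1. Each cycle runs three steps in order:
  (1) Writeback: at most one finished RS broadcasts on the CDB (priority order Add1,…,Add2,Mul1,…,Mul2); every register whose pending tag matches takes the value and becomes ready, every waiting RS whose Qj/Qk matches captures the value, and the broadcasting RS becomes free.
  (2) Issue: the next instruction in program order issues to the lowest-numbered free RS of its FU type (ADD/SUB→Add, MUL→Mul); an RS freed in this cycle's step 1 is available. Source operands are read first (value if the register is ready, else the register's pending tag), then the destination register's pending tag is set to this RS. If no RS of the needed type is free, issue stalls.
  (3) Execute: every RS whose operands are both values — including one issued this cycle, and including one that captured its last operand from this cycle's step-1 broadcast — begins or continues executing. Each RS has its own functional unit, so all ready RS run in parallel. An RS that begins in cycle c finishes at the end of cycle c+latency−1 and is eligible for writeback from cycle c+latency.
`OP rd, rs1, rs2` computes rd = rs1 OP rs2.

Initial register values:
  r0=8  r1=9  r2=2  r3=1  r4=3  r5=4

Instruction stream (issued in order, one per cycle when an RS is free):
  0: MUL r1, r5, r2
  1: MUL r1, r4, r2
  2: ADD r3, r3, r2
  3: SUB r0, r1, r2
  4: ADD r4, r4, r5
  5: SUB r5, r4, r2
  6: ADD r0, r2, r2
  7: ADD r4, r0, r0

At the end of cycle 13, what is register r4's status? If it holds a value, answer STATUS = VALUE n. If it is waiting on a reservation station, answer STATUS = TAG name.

STATUS = VALUE 8

  c1: issue MUL r1<-Mul1  regs: r0:8,r1:Mul1,r2:2,r3:1,r4:3,r5:4
  c2: issue MUL r1<-Mul2  regs: r0:8,r1:Mul2,r2:2,r3:1,r4:3,r5:4
  c3: issue ADD r3<-Add1  regs: r0:8,r1:Mul2,r2:2,r3:Add1,r4:3,r5:4
  c4: issue SUB r0<-Add2  regs: r0:Add2,r1:Mul2,r2:2,r3:Add1,r4:3,r5:4
  c5: CDB Add1=3; issue ADD r4<-Add1  regs: r0:Add2,r1:Mul2,r2:2,r3:3,r4:Add1,r5:4
  c6: CDB Mul1=8; stall  regs: r0:Add2,r1:Mul2,r2:2,r3:3,r4:Add1,r5:4
  c7: CDB Add1=7; issue SUB r5<-Add1  regs: r0:Add2,r1:Mul2,r2:2,r3:3,r4:7,r5:Add1
  c8: CDB Mul2=6; stall  regs: r0:Add2,r1:6,r2:2,r3:3,r4:7,r5:Add1
  c9: CDB Add1=5; issue ADD r0<-Add1  regs: r0:Add1,r1:6,r2:2,r3:3,r4:7,r5:5
  c10: CDB Add2=4; issue ADD r4<-Add2  regs: r0:Add1,r1:6,r2:2,r3:3,r4:Add2,r5:5
  c11: CDB Add1=4  regs: r0:4,r1:6,r2:2,r3:3,r4:Add2,r5:5
  c12: -  regs: r0:4,r1:6,r2:2,r3:3,r4:Add2,r5:5
  c13: CDB Add2=8  regs: r0:4,r1:6,r2:2,r3:3,r4:8,r5:5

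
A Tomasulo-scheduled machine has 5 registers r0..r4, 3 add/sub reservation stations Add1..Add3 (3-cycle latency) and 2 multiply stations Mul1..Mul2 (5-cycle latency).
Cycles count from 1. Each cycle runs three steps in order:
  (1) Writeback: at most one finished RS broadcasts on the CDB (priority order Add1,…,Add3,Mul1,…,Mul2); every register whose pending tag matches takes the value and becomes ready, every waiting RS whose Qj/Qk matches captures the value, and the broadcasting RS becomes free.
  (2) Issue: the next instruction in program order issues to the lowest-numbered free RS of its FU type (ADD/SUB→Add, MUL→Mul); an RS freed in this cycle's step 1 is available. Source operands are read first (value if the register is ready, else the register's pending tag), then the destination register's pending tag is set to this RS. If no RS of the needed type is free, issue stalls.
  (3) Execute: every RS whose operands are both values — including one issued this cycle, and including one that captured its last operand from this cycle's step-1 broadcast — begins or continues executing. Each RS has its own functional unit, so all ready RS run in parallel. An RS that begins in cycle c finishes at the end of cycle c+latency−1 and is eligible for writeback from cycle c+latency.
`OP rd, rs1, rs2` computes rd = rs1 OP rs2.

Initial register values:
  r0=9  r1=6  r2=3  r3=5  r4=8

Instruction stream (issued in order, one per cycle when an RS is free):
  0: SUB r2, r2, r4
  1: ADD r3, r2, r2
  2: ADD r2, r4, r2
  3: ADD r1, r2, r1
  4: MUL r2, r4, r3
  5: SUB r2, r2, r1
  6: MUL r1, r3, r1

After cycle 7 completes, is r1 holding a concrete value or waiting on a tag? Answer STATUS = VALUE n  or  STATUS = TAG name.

STATUS = TAG Add1

cycle 1: issue SUB r2<-Add1 // r0:9,r1:6,r2:Add1,r3:5,r4:8
cycle 2: issue ADD r3<-Add2 // r0:9,r1:6,r2:Add1,r3:Add2,r4:8
cycle 3: issue ADD r2<-Add3 // r0:9,r1:6,r2:Add3,r3:Add2,r4:8
cycle 4: CDB Add1=-5; issue ADD r1<-Add1 // r0:9,r1:Add1,r2:Add3,r3:Add2,r4:8
cycle 5: issue MUL r2<-Mul1 // r0:9,r1:Add1,r2:Mul1,r3:Add2,r4:8
cycle 6: stall // r0:9,r1:Add1,r2:Mul1,r3:Add2,r4:8
cycle 7: CDB Add2=-10; issue SUB r2<-Add2 // r0:9,r1:Add1,r2:Add2,r3:-10,r4:8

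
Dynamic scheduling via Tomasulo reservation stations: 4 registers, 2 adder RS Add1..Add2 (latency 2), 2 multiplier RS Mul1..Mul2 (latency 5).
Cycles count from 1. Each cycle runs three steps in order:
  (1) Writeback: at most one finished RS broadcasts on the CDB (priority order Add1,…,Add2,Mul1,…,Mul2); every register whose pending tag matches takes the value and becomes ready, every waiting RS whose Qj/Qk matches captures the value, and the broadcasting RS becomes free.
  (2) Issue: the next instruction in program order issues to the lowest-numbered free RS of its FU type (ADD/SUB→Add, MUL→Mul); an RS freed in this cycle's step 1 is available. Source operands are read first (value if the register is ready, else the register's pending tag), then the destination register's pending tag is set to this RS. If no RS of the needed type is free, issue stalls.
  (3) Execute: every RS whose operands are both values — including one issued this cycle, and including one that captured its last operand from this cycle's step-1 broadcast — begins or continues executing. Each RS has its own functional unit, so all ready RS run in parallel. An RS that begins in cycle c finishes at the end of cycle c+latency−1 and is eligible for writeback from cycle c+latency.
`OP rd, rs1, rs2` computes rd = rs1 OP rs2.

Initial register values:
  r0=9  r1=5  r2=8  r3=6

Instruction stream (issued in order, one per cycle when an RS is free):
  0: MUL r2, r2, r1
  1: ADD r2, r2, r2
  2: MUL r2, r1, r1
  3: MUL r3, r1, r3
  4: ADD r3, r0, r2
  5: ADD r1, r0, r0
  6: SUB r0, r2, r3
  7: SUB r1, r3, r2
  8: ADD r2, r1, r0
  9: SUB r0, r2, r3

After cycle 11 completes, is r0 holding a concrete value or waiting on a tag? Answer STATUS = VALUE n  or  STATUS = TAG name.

STATUS = TAG Add1

  c1: issue MUL r2<-Mul1  regs: r0:9,r1:5,r2:Mul1,r3:6
  c2: issue ADD r2<-Add1  regs: r0:9,r1:5,r2:Add1,r3:6
  c3: issue MUL r2<-Mul2  regs: r0:9,r1:5,r2:Mul2,r3:6
  c4: stall  regs: r0:9,r1:5,r2:Mul2,r3:6
  c5: stall  regs: r0:9,r1:5,r2:Mul2,r3:6
  c6: CDB Mul1=40; issue MUL r3<-Mul1  regs: r0:9,r1:5,r2:Mul2,r3:Mul1
  c7: issue ADD r3<-Add2  regs: r0:9,r1:5,r2:Mul2,r3:Add2
  c8: CDB Add1=80; issue ADD r1<-Add1  regs: r0:9,r1:Add1,r2:Mul2,r3:Add2
  c9: CDB Mul2=25; stall  regs: r0:9,r1:Add1,r2:25,r3:Add2
  c10: CDB Add1=18; issue SUB r0<-Add1  regs: r0:Add1,r1:18,r2:25,r3:Add2
  c11: CDB Add2=34; issue SUB r1<-Add2  regs: r0:Add1,r1:Add2,r2:25,r3:34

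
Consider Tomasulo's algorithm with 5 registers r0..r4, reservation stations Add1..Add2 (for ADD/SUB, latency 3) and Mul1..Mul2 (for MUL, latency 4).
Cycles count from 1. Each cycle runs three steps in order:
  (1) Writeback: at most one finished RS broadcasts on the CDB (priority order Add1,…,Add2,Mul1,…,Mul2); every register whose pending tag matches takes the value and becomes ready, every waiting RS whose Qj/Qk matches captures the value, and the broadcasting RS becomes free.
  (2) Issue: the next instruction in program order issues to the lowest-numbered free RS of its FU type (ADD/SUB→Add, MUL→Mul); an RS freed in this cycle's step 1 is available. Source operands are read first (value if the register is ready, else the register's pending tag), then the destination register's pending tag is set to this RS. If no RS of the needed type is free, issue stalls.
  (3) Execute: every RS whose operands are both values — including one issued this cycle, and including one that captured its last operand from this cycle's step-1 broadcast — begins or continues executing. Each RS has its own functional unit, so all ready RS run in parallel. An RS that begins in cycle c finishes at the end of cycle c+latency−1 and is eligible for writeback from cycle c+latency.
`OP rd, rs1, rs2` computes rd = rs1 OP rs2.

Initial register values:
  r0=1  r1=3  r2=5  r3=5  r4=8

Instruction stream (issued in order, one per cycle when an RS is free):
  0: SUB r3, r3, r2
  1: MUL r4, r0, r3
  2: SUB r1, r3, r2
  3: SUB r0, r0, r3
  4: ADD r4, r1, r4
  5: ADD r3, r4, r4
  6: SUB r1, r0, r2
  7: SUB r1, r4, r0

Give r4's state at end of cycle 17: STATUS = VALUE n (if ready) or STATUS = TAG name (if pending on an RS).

STATUS = VALUE -5

cycle 1: issue SUB r3<-Add1 // r0:1,r1:3,r2:5,r3:Add1,r4:8
cycle 2: issue MUL r4<-Mul1 // r0:1,r1:3,r2:5,r3:Add1,r4:Mul1
cycle 3: issue SUB r1<-Add2 // r0:1,r1:Add2,r2:5,r3:Add1,r4:Mul1
cycle 4: CDB Add1=0; issue SUB r0<-Add1 // r0:Add1,r1:Add2,r2:5,r3:0,r4:Mul1
cycle 5: stall // r0:Add1,r1:Add2,r2:5,r3:0,r4:Mul1
cycle 6: stall // r0:Add1,r1:Add2,r2:5,r3:0,r4:Mul1
cycle 7: CDB Add1=1; issue ADD r4<-Add1 // r0:1,r1:Add2,r2:5,r3:0,r4:Add1
cycle 8: CDB Add2=-5; issue ADD r3<-Add2 // r0:1,r1:-5,r2:5,r3:Add2,r4:Add1
cycle 9: CDB Mul1=0; stall // r0:1,r1:-5,r2:5,r3:Add2,r4:Add1
cycle 10: stall // r0:1,r1:-5,r2:5,r3:Add2,r4:Add1
cycle 11: stall // r0:1,r1:-5,r2:5,r3:Add2,r4:Add1
cycle 12: CDB Add1=-5; issue SUB r1<-Add1 // r0:1,r1:Add1,r2:5,r3:Add2,r4:-5
cycle 13: stall // r0:1,r1:Add1,r2:5,r3:Add2,r4:-5
cycle 14: stall // r0:1,r1:Add1,r2:5,r3:Add2,r4:-5
cycle 15: CDB Add1=-4; issue SUB r1<-Add1 // r0:1,r1:Add1,r2:5,r3:Add2,r4:-5
cycle 16: CDB Add2=-10 // r0:1,r1:Add1,r2:5,r3:-10,r4:-5
cycle 17: - // r0:1,r1:Add1,r2:5,r3:-10,r4:-5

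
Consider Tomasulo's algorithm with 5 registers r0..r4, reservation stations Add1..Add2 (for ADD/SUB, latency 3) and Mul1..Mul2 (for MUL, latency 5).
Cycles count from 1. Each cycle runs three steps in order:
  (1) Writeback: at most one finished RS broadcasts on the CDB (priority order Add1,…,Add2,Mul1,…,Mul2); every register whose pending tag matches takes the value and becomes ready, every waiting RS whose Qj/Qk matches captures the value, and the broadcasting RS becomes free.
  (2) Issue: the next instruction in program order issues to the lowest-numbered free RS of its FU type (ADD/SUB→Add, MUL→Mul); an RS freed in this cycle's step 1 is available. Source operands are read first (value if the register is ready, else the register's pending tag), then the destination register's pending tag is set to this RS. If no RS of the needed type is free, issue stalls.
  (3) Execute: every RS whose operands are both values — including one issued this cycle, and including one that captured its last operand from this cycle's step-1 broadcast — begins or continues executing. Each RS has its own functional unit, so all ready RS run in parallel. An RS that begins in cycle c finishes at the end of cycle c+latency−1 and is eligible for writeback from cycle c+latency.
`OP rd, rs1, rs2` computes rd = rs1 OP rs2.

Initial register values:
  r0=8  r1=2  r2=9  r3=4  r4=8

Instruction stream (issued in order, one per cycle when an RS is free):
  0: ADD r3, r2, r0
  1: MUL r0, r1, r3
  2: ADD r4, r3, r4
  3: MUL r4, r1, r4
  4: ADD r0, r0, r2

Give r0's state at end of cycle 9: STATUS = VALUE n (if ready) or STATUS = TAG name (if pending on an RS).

STATUS = TAG Add1

  c1: issue ADD r3<-Add1  regs: r0:8,r1:2,r2:9,r3:Add1,r4:8
  c2: issue MUL r0<-Mul1  regs: r0:Mul1,r1:2,r2:9,r3:Add1,r4:8
  c3: issue ADD r4<-Add2  regs: r0:Mul1,r1:2,r2:9,r3:Add1,r4:Add2
  c4: CDB Add1=17; issue MUL r4<-Mul2  regs: r0:Mul1,r1:2,r2:9,r3:17,r4:Mul2
  c5: issue ADD r0<-Add1  regs: r0:Add1,r1:2,r2:9,r3:17,r4:Mul2
  c6: -  regs: r0:Add1,r1:2,r2:9,r3:17,r4:Mul2
  c7: CDB Add2=25  regs: r0:Add1,r1:2,r2:9,r3:17,r4:Mul2
  c8: -  regs: r0:Add1,r1:2,r2:9,r3:17,r4:Mul2
  c9: CDB Mul1=34  regs: r0:Add1,r1:2,r2:9,r3:17,r4:Mul2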